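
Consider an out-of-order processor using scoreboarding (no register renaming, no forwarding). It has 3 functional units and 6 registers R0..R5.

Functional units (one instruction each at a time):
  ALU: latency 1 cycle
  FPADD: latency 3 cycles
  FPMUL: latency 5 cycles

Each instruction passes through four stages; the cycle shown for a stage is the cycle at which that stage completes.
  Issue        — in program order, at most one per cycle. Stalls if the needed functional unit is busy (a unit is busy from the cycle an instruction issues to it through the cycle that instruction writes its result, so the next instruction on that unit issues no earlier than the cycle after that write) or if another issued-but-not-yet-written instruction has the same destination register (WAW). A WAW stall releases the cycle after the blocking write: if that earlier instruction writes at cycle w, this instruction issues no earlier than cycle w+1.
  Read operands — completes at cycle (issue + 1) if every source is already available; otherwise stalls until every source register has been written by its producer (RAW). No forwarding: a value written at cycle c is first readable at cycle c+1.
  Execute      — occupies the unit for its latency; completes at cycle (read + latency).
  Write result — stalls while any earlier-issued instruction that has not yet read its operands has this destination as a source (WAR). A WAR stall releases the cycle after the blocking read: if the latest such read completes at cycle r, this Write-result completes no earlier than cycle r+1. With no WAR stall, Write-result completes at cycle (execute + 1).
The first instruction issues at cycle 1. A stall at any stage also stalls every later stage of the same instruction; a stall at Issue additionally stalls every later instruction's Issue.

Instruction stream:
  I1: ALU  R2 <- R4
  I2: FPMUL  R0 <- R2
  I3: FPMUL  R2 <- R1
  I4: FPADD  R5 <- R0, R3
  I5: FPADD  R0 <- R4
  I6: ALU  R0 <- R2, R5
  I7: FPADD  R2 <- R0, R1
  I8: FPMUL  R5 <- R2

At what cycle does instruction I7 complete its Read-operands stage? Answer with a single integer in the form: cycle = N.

cycle = 29

I1  is:1  ro:2  ex:3  wr:4
I2  is:2  ro:5  ex:10  wr:11  — RAW R2: wait I1 write@4
I3  is:12  ro:13  ex:18  wr:19  — struct: FPMUL busy until I2 writes@11
I4  is:13  ro:14  ex:17  wr:18
I5  is:19  ro:20  ex:23  wr:24  — struct: FPADD busy until I4 writes@18
I6  is:25  ro:26  ex:27  wr:28  — WAW R0: wait I5 write@24
I7  is:26  ro:29  ex:32  wr:33  — RAW R0: wait I6 write@28
I8  is:27  ro:34  ex:39  wr:40  — RAW R2: wait I7 write@33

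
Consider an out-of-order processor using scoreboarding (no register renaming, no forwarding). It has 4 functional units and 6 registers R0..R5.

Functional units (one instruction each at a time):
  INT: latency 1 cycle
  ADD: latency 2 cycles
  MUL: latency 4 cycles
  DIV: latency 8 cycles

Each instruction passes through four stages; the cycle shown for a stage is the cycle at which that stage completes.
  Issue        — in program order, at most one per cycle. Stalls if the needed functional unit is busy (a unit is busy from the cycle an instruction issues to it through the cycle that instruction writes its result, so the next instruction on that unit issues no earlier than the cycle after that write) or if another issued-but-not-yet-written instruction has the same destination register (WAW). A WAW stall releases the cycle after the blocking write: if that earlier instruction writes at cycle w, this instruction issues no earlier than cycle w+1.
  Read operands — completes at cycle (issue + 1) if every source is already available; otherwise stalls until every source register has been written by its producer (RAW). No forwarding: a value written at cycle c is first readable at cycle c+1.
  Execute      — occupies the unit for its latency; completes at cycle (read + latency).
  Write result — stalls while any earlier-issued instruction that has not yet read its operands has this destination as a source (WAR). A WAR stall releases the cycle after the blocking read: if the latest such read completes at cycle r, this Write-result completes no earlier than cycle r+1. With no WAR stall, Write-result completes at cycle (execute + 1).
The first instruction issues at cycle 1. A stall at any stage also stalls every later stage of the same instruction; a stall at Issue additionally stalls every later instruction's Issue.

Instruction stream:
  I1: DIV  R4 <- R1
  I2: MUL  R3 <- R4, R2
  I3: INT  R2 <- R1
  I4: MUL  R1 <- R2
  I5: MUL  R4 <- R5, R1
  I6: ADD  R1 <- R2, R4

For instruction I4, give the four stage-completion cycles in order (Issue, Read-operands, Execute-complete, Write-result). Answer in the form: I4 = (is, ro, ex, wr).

I1  is:1  ro:2  ex:10  wr:11
I2  is:2  ro:12  ex:16  wr:17  — RAW R4: wait I1 write@11
I3  is:3  ro:4  ex:5  wr:13  — WAR R2: wait I2 read@12
I4  is:18  ro:19  ex:23  wr:24  — struct: MUL busy until I2 writes@17
I5  is:25  ro:26  ex:30  wr:31  — struct: MUL busy until I4 writes@24
I6  is:26  ro:32  ex:34  wr:35  — RAW R4: wait I5 write@31

I4 = (18, 19, 23, 24)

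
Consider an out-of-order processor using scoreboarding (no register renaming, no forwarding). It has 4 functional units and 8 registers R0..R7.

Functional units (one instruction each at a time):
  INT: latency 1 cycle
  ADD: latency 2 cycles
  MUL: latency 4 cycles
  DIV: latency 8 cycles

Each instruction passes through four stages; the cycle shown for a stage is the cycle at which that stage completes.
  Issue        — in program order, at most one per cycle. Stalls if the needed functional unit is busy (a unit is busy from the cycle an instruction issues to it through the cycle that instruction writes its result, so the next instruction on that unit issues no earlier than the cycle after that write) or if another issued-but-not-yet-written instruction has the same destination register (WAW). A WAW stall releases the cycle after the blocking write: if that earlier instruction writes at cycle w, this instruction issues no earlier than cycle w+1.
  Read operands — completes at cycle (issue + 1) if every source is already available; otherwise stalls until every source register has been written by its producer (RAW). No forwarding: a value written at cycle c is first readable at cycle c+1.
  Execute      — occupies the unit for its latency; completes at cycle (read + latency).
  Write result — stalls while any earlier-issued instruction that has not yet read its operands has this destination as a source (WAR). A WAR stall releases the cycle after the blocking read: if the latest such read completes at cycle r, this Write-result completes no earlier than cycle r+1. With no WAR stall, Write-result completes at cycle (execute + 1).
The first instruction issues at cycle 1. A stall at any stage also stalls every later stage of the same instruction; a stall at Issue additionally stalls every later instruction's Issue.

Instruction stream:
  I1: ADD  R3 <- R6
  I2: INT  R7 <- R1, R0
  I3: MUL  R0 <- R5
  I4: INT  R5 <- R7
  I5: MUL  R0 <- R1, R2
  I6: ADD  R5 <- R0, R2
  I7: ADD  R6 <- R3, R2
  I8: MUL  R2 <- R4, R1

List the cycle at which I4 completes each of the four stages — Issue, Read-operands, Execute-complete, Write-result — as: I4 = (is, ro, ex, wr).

I4 = (6, 7, 8, 9)

1) issue 1, read 2, done 4, write 5
2) issue 2, read 3, done 4, write 5
3) issue 3, read 4, done 8, write 9
4) issue 6, read 7, done 8, write 9  <struct: INT busy until I2 writes@5>
5) issue 10, read 11, done 15, write 16  <struct: MUL busy until I3 writes@9>
6) issue 11, read 17, done 19, write 20  <RAW R0: wait I5 write@16>
7) issue 21, read 22, done 24, write 25  <struct: ADD busy until I6 writes@20>
8) issue 22, read 23, done 27, write 28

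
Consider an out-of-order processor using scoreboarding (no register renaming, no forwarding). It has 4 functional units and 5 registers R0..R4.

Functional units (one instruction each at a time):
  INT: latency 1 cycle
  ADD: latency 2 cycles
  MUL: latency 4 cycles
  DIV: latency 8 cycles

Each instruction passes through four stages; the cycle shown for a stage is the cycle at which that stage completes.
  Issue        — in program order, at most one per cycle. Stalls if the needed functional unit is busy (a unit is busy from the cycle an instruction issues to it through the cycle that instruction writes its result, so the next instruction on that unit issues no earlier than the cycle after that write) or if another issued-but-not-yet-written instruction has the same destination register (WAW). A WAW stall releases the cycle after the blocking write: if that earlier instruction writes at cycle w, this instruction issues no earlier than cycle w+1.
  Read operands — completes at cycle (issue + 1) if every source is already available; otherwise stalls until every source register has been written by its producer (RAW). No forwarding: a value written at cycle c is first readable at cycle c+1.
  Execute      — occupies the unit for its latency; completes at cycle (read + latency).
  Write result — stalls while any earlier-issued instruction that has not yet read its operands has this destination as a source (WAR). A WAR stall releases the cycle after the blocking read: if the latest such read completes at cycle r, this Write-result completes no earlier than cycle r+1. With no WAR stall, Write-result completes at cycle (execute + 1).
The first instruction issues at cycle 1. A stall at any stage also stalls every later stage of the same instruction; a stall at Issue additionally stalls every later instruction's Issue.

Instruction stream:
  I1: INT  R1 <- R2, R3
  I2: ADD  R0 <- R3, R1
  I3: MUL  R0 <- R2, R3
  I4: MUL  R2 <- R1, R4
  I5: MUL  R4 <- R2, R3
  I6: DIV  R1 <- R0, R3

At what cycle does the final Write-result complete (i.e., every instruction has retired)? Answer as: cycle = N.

cycle = 34

1) issue 1, read 2, done 3, write 4
2) issue 2, read 5, done 7, write 8  <RAW R1: wait I1 write@4>
3) issue 9, read 10, done 14, write 15  <WAW R0: wait I2 write@8>
4) issue 16, read 17, done 21, write 22  <struct: MUL busy until I3 writes@15>
5) issue 23, read 24, done 28, write 29  <struct: MUL busy until I4 writes@22>
6) issue 24, read 25, done 33, write 34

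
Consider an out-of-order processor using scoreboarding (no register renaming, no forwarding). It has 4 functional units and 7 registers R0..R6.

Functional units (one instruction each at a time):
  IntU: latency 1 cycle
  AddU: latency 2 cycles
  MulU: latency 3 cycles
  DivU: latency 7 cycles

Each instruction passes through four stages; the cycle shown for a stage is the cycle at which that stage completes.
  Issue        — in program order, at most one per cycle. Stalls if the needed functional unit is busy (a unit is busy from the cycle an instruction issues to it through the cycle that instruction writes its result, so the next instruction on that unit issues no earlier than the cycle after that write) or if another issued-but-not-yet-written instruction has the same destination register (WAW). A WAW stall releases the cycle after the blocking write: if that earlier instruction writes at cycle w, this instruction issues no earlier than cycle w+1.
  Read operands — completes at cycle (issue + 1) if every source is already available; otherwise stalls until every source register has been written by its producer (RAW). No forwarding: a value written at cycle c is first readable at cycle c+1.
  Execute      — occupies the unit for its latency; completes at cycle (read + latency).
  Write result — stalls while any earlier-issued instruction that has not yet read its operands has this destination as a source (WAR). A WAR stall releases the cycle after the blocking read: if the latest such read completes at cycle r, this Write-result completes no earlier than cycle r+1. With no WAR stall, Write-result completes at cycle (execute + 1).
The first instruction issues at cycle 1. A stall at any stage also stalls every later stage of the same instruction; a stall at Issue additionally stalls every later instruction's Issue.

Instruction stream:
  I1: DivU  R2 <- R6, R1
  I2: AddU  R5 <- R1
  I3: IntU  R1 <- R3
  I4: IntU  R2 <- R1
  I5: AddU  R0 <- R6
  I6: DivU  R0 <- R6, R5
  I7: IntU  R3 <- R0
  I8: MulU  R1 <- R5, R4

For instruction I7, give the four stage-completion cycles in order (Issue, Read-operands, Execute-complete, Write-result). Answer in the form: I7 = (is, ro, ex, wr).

I7 = (18, 27, 28, 29)

I1  is:1  ro:2  ex:9  wr:10
I2  is:2  ro:3  ex:5  wr:6
I3  is:3  ro:4  ex:5  wr:6
I4  is:11  ro:12  ex:13  wr:14  — WAW R2: wait I1 write@10
I5  is:12  ro:13  ex:15  wr:16
I6  is:17  ro:18  ex:25  wr:26  — WAW R0: wait I5 write@16
I7  is:18  ro:27  ex:28  wr:29  — RAW R0: wait I6 write@26
I8  is:19  ro:20  ex:23  wr:24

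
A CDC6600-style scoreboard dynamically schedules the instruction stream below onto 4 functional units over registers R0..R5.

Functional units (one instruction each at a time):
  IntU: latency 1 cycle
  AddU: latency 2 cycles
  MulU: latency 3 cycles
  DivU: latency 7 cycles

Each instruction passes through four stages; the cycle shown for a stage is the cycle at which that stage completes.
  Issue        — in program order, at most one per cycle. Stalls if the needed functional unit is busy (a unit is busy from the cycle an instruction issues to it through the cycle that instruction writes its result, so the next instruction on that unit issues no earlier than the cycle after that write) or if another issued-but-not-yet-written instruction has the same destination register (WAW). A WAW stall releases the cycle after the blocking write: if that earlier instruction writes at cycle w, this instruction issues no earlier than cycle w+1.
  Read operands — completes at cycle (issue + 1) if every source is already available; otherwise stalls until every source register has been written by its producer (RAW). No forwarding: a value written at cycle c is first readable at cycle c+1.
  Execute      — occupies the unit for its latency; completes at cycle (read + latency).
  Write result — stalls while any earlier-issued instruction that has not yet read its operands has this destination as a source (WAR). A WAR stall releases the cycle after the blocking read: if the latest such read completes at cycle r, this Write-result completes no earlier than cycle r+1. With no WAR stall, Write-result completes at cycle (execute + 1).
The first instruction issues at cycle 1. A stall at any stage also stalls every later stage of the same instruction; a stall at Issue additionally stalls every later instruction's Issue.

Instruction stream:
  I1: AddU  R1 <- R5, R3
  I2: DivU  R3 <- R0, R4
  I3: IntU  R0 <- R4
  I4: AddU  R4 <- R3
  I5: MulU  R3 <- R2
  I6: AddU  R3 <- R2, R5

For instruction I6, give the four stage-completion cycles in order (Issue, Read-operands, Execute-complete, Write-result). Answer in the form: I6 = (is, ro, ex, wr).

t=1  I1→AddU
t=2  I1 RO | I2→DivU
t=3  I2 RO | I3→IntU
t=4  I1 EX | I3 RO
t=5  I1 WR R1 | I3 EX
t=6  I3 WR R0 | I4→AddU
t=10  I2 EX
t=11  I2 WR R3
t=12  I4 RO | I5→MulU
t=13  I5 RO
t=14  I4 EX
t=15  I4 WR R4
t=16  I5 EX
t=17  I5 WR R3
t=18  I6→AddU
t=19  I6 RO
t=21  I6 EX
t=22  I6 WR R3

I6 = (18, 19, 21, 22)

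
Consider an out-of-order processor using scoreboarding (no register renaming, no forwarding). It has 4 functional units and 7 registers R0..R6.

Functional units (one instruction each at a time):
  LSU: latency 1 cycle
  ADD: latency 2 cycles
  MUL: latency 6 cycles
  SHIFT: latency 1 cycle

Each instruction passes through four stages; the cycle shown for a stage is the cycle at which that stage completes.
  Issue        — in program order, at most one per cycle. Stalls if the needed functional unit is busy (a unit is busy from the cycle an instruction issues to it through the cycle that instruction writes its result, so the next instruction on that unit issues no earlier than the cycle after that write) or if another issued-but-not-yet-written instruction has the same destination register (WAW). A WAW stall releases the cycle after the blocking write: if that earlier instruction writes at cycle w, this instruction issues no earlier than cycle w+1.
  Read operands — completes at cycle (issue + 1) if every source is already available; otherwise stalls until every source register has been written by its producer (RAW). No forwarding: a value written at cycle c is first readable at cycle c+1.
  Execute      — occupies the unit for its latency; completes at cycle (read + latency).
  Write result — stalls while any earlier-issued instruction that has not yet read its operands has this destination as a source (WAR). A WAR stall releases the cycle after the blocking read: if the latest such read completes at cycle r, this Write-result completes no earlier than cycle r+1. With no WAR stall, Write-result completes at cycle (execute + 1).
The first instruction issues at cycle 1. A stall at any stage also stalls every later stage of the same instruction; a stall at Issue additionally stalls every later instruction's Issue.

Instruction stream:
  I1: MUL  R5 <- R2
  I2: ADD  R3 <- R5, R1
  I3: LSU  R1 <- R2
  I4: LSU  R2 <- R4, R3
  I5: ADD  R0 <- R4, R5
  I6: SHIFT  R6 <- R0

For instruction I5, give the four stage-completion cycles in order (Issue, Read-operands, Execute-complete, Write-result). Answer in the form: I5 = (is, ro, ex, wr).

[I1] 1/2/8/9
[I2] 2/10/12/13  (RAW R5: wait I1 write@9)
[I3] 3/4/5/11  (WAR R1: wait I2 read@10)
[I4] 12/14/15/16  (struct: LSU busy until I3 writes@11; RAW R3: wait I2 write@13)
[I5] 14/15/17/18  (struct: ADD busy until I2 writes@13)
[I6] 15/19/20/21  (RAW R0: wait I5 write@18)

I5 = (14, 15, 17, 18)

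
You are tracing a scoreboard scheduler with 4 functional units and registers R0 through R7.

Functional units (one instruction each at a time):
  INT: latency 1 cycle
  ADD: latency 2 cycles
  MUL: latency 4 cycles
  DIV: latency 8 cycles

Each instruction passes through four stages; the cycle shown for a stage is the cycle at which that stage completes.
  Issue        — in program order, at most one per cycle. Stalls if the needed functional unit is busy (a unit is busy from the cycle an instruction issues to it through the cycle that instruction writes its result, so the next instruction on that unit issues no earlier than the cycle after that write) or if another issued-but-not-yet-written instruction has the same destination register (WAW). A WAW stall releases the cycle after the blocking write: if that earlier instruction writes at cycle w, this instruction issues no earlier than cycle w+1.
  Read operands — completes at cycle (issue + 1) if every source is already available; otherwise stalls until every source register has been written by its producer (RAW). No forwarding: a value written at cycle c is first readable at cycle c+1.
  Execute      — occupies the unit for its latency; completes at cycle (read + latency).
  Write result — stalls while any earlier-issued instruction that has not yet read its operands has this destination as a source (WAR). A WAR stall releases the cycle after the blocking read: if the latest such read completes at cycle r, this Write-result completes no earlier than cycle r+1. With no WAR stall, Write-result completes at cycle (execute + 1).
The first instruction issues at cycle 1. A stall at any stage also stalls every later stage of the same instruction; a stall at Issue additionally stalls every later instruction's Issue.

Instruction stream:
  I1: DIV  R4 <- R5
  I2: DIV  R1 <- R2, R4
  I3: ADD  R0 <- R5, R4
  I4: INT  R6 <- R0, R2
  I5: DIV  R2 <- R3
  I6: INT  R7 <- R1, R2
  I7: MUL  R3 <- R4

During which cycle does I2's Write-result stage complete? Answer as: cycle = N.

cycle = 22

[1] issue I1 (DIV)
[2] I1 read-ops
[10] I1 finished on DIV
[11] I1→R4
[12] issue I2 (DIV)
[13] I2 read-ops · issue I3 (ADD)
[14] I3 read-ops · issue I4 (INT)
[16] I3 finished on ADD
[17] I3→R0
[18] I4 read-ops
[19] I4 finished on INT
[20] I4→R6
[21] I2 finished on DIV
[22] I2→R1
[23] issue I5 (DIV)
[24] I5 read-ops · issue I6 (INT)
[25] issue I7 (MUL)
[26] I7 read-ops
[30] I7 finished on MUL
[31] I7→R3
[32] I5 finished on DIV
[33] I5→R2
[34] I6 read-ops
[35] I6 finished on INT
[36] I6→R7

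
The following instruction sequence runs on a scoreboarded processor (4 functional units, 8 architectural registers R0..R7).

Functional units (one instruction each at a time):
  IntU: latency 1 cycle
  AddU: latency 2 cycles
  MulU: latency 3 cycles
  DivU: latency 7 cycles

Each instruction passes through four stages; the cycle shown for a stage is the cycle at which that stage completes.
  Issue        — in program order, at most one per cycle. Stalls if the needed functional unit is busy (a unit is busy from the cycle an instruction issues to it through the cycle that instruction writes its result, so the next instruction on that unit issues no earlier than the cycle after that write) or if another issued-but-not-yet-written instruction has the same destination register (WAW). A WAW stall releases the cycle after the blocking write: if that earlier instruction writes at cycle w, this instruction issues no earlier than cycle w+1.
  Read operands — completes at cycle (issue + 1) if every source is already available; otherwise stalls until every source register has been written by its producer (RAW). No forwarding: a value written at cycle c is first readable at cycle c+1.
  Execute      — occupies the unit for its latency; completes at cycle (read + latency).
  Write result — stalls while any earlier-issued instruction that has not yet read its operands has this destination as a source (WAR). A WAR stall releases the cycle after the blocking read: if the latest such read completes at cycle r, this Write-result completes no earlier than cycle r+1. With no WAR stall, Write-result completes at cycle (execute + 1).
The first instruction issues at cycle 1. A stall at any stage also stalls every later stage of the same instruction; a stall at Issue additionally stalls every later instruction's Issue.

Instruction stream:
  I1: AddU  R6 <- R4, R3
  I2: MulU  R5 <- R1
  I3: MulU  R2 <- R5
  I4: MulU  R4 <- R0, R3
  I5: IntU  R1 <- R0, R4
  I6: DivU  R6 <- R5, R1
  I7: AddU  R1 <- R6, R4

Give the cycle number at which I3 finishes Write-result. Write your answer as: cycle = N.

I1 -> (1, 2, 4, 5)
I2 -> (2, 3, 6, 7)
I3 -> (8, 9, 12, 13)  // struct: MulU busy until I2 writes@7
I4 -> (14, 15, 18, 19)  // struct: MulU busy until I3 writes@13
I5 -> (15, 20, 21, 22)  // RAW R4: wait I4 write@19
I6 -> (16, 23, 30, 31)  // RAW R1: wait I5 write@22
I7 -> (23, 32, 34, 35)  // WAW R1: wait I5 write@22, RAW R6: wait I6 write@31

cycle = 13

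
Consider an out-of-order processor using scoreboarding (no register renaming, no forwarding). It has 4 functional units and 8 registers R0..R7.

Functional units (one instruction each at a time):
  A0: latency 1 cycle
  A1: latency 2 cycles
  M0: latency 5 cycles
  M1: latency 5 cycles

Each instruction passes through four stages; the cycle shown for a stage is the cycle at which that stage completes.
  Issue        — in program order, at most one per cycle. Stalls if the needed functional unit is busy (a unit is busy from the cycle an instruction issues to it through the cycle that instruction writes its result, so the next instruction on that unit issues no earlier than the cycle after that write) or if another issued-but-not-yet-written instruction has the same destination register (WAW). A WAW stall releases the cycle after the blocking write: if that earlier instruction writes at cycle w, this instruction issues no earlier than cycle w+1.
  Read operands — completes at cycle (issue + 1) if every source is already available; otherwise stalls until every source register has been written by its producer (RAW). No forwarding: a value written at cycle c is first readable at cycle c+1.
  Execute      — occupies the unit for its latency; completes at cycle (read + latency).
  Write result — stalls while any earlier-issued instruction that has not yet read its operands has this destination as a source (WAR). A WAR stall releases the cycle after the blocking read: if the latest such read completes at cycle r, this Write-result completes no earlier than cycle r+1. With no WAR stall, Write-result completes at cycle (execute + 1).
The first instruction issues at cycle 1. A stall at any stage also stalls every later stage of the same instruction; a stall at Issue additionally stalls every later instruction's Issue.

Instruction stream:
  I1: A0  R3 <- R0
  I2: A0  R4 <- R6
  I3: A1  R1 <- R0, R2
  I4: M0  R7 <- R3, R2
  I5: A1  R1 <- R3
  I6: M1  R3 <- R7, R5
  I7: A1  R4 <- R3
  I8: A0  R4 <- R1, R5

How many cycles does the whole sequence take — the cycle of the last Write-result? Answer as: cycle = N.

cycle 1: I1 dispatched to A0
cycle 2: I1 operands ready
cycle 3: I1 complete
cycle 4: R3←I1
cycle 5: I2 dispatched to A0
cycle 6: I2 operands ready; I3 dispatched to A1
cycle 7: I2 complete; I3 operands ready; I4 dispatched to M0
cycle 8: R4←I2; I4 operands ready
cycle 9: I3 complete
cycle 10: R1←I3
cycle 11: I5 dispatched to A1
cycle 12: I5 operands ready; I6 dispatched to M1
cycle 13: I4 complete
cycle 14: R7←I4; I5 complete
cycle 15: R1←I5; I6 operands ready
cycle 16: I7 dispatched to A1
cycle 20: I6 complete
cycle 21: R3←I6
cycle 22: I7 operands ready
cycle 24: I7 complete
cycle 25: R4←I7
cycle 26: I8 dispatched to A0
cycle 27: I8 operands ready
cycle 28: I8 complete
cycle 29: R4←I8

cycle = 29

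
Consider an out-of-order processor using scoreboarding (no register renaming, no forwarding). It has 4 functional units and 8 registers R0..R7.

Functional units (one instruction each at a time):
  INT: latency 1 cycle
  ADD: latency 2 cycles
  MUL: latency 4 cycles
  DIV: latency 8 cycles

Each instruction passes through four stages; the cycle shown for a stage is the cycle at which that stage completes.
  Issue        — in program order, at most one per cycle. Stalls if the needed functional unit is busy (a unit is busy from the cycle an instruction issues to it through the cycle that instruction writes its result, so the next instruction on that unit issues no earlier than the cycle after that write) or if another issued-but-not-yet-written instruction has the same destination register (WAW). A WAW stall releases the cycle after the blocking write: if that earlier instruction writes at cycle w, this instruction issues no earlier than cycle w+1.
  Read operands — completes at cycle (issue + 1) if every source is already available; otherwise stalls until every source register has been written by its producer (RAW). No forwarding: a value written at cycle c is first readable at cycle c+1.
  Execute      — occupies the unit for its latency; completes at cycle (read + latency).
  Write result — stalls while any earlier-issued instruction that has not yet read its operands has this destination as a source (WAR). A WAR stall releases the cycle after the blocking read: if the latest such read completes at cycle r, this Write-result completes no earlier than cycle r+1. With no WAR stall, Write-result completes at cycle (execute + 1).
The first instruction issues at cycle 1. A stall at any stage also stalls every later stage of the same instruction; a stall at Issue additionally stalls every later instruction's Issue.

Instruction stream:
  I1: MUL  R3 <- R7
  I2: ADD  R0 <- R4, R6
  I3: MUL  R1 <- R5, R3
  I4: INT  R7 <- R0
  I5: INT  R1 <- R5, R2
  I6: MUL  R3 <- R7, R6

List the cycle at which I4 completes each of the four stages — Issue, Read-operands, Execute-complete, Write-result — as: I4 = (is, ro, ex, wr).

  I1 | 1 | 2 | 6 | 7
  I2 | 2 | 3 | 5 | 6
  I3 | 8 | 9 | 13 | 14   struct: MUL busy until I1 writes@7
  I4 | 9 | 10 | 11 | 12
  I5 | 15 | 16 | 17 | 18   WAW R1: wait I3 write@14
  I6 | 16 | 17 | 21 | 22

I4 = (9, 10, 11, 12)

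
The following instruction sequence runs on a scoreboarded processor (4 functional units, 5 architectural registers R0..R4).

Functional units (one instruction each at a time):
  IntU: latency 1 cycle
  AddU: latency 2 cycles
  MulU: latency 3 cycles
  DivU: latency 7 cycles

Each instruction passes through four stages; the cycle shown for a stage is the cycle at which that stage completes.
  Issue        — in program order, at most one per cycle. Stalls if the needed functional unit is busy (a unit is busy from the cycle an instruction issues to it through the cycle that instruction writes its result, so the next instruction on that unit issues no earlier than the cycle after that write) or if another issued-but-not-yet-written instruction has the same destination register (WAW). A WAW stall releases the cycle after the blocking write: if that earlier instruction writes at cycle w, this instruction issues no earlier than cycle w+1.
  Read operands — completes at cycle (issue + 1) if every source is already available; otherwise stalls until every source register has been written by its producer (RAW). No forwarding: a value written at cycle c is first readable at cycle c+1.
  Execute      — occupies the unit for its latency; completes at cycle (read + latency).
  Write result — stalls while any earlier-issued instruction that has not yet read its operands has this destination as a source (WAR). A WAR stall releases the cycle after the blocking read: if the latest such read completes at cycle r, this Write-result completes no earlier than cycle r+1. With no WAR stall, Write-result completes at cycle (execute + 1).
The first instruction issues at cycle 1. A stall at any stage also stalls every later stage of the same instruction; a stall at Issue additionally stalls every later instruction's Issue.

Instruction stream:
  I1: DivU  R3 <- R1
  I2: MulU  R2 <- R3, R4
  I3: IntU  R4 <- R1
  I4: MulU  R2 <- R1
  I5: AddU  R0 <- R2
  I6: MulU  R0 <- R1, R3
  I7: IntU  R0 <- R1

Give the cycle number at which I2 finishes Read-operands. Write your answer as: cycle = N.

cycle = 11

  I1 | 1 | 2 | 9 | 10
  I2 | 2 | 11 | 14 | 15   RAW R3: wait I1 write@10
  I3 | 3 | 4 | 5 | 12   WAR R4: wait I2 read@11
  I4 | 16 | 17 | 20 | 21   struct: MulU busy until I2 writes@15
  I5 | 17 | 22 | 24 | 25   RAW R2: wait I4 write@21
  I6 | 26 | 27 | 30 | 31   WAW R0: wait I5 write@25
  I7 | 32 | 33 | 34 | 35   WAW R0: wait I6 write@31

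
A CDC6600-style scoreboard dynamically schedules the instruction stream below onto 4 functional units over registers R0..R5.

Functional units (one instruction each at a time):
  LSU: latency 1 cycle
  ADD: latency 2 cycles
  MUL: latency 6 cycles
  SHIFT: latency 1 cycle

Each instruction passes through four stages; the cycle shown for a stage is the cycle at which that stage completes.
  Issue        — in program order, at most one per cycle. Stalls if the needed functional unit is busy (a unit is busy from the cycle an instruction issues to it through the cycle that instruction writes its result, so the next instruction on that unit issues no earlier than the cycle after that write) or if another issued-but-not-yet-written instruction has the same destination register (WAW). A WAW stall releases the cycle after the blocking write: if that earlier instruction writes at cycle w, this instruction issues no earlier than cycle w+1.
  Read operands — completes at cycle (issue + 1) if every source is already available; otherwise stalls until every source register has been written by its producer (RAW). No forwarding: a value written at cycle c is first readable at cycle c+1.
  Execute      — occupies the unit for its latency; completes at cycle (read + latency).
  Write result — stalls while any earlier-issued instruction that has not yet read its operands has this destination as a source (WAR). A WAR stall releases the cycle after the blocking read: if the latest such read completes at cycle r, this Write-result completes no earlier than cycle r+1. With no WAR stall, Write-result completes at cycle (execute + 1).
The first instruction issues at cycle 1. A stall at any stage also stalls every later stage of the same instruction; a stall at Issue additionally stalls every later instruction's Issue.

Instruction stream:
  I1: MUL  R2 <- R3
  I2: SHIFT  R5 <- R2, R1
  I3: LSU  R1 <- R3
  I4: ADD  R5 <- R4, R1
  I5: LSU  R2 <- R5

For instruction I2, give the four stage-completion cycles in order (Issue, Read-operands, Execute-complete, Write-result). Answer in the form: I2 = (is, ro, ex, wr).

I1  is:1  ro:2  ex:8  wr:9
I2  is:2  ro:10  ex:11  wr:12  — RAW R2: wait I1 write@9
I3  is:3  ro:4  ex:5  wr:11  — WAR R1: wait I2 read@10
I4  is:13  ro:14  ex:16  wr:17  — WAW R5: wait I2 write@12
I5  is:14  ro:18  ex:19  wr:20  — RAW R5: wait I4 write@17

I2 = (2, 10, 11, 12)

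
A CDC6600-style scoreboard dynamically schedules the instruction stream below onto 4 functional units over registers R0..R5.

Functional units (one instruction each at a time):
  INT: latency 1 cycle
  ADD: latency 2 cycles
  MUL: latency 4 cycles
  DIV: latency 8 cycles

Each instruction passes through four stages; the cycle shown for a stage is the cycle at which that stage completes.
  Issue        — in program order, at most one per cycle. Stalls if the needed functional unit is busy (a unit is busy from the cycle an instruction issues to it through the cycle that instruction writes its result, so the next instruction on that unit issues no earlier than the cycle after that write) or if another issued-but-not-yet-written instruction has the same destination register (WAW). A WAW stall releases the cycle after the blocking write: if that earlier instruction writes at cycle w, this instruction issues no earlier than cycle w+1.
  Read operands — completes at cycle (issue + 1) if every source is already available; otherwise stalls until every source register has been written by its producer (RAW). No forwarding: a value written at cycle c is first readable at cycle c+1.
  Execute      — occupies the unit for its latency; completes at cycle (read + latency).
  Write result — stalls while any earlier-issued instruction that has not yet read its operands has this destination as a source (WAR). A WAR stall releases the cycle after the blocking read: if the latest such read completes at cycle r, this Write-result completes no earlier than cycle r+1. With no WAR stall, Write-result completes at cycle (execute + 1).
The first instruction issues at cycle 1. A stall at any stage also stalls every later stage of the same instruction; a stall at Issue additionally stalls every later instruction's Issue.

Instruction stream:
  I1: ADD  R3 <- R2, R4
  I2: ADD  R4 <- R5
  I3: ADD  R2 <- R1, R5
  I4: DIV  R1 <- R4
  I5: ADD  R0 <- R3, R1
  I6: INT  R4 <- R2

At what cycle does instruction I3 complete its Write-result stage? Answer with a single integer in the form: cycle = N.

cycle = 15

I1 -> (1, 2, 4, 5)
I2 -> (6, 7, 9, 10)  // struct: ADD busy until I1 writes@5
I3 -> (11, 12, 14, 15)  // struct: ADD busy until I2 writes@10
I4 -> (12, 13, 21, 22)
I5 -> (16, 23, 25, 26)  // struct: ADD busy until I3 writes@15, RAW R1: wait I4 write@22
I6 -> (17, 18, 19, 20)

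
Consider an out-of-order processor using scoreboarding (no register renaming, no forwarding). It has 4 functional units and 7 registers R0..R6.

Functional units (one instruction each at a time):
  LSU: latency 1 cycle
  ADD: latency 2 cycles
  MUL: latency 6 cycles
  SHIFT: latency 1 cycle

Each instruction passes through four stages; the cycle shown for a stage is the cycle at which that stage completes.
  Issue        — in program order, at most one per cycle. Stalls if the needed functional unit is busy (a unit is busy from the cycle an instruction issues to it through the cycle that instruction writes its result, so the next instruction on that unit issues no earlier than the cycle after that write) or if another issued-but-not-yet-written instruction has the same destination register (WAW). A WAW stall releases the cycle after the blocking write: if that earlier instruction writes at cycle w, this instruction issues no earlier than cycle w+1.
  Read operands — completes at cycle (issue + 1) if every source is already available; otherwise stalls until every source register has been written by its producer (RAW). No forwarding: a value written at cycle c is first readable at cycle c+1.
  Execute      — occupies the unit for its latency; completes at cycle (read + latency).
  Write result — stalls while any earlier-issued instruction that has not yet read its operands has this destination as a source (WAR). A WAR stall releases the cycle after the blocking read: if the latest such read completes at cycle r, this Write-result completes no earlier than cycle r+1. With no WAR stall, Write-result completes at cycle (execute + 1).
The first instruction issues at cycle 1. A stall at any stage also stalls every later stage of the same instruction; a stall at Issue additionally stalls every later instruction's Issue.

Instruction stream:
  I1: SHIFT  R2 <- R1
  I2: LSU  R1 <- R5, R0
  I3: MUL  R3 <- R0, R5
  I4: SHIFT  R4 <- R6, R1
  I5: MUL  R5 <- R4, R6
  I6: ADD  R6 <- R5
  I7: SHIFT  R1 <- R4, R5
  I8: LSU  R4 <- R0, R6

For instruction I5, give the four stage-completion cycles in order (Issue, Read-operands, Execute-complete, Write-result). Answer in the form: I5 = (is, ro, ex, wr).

I5 = (12, 13, 19, 20)

1) issue 1, read 2, done 3, write 4
2) issue 2, read 3, done 4, write 5
3) issue 3, read 4, done 10, write 11
4) issue 5, read 6, done 7, write 8  <struct: SHIFT busy until I1 writes@4>
5) issue 12, read 13, done 19, write 20  <struct: MUL busy until I3 writes@11>
6) issue 13, read 21, done 23, write 24  <RAW R5: wait I5 write@20>
7) issue 14, read 21, done 22, write 23  <RAW R5: wait I5 write@20>
8) issue 15, read 25, done 26, write 27  <RAW R6: wait I6 write@24>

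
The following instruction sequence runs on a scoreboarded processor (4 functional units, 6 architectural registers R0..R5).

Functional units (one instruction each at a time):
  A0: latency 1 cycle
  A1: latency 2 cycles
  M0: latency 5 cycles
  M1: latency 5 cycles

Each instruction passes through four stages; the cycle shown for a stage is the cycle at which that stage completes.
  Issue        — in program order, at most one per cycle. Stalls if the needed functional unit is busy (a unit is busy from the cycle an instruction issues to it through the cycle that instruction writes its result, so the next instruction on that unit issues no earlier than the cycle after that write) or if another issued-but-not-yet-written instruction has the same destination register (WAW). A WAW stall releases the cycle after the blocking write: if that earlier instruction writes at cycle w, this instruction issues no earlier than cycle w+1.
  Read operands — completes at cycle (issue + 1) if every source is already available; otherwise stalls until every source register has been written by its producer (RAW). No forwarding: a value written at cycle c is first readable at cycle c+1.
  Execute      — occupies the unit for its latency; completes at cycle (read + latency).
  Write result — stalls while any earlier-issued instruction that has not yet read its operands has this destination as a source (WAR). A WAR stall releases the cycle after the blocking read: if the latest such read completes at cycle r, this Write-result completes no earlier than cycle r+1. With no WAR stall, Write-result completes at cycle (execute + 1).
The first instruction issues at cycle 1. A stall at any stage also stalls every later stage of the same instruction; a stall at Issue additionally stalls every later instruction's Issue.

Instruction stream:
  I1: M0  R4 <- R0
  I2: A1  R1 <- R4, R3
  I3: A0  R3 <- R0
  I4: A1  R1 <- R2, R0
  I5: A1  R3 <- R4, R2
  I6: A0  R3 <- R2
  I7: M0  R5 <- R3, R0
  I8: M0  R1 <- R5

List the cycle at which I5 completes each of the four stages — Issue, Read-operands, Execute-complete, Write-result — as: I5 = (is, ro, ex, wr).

I1  is:1  ro:2  ex:7  wr:8
I2  is:2  ro:9  ex:11  wr:12  — RAW R4: wait I1 write@8
I3  is:3  ro:4  ex:5  wr:10  — WAR R3: wait I2 read@9
I4  is:13  ro:14  ex:16  wr:17  — struct: A1 busy until I2 writes@12
I5  is:18  ro:19  ex:21  wr:22  — struct: A1 busy until I4 writes@17
I6  is:23  ro:24  ex:25  wr:26  — WAW R3: wait I5 write@22
I7  is:24  ro:27  ex:32  wr:33  — RAW R3: wait I6 write@26
I8  is:34  ro:35  ex:40  wr:41  — struct: M0 busy until I7 writes@33

I5 = (18, 19, 21, 22)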